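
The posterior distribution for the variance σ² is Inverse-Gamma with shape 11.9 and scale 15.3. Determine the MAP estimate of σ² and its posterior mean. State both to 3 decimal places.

Mode = β/(α+1) = 15.3/12.9 = 1.186.
Mean = β/(α−1) = 15.3/10.9 = 1.404.
The posterior is right-skewed, so the mean exceeds the mode.

MAP: 1.186. Posterior mean: 1.404.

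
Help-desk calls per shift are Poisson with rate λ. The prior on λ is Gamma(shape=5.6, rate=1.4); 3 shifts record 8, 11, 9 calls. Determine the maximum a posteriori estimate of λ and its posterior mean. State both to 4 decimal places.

λ_MAP = 7.4091, E[λ|data] = 7.6364

Σ counts = 28. Posterior: Gamma(shape = 5.6+28 = 33.6, rate = 1.4+3 = 4.4).
Mode = (α−1)/β = 32.6/4.4 = 7.4091.
Mean = α/β = 33.6/4.4 = 7.6364.
The posterior is right-skewed, so the mean exceeds the mode.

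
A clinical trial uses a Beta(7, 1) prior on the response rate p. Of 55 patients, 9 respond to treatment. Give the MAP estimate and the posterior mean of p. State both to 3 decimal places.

Posterior: Beta(7+9, 1+46) = Beta(16, 47).
Mode = (16−1)/(16+47−2) = 15/61 = 0.246.
Mean = 16/(16+47) = 16/63 = 0.254.
Mean > mode: the posterior has a right tail.

MAP estimate = 0.246, posterior mean = 0.254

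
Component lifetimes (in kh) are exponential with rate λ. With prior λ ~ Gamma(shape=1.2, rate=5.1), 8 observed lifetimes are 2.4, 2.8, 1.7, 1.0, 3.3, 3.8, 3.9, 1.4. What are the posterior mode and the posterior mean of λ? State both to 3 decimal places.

Σ times = 20.3. Posterior: Gamma(shape = 1.2+8 = 9.2, rate = 5.1+20.3 = 25.4).
Mode = (α−1)/β = 8.2/25.4 = 0.323.
Mean = α/β = 9.2/25.4 = 0.362.

MAP = 0.323; posterior mean = 0.362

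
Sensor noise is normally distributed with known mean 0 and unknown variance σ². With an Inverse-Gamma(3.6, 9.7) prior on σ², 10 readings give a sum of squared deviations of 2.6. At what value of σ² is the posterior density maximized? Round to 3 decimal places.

Posterior: Inverse-Gamma(shape = 3.6+10/2 = 8.6, scale = 9.7+2.6/2 = 11.0).
Mode = β/(α+1) = 11.0/9.6 = 1.146.
Mean = β/(α−1) = 11.0/7.6 = 1.447.
This is the posterior mode — the MAP estimate.

1.146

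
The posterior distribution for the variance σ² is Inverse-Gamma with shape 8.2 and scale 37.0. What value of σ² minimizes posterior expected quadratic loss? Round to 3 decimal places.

5.139

Mode = β/(α+1) = 37.0/9.2 = 4.022.
Mean = β/(α−1) = 37.0/7.2 = 5.139.
Quadratic loss ⇒ the optimal estimator is the posterior mean.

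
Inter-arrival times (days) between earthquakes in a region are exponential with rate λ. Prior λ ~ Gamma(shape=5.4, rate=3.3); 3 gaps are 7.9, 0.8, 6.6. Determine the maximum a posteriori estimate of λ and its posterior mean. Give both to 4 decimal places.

maximum a posteriori estimate = 0.3978, posterior mean = 0.4516

Σ times = 15.3. Posterior: Gamma(shape = 5.4+3 = 8.4, rate = 3.3+15.3 = 18.6).
Mode = (α−1)/β = 7.4/18.6 = 0.3978.
Mean = α/β = 8.4/18.6 = 0.4516.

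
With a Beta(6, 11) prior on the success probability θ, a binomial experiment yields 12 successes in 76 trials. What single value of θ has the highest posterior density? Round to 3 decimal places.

Posterior: Beta(6+12, 11+64) = Beta(18, 75).
Mode = (18−1)/(18+75−2) = 17/91 = 0.187.
Mean = 18/(18+75) = 18/93 = 0.194.
This is the posterior mode — the MAP estimate.

0.187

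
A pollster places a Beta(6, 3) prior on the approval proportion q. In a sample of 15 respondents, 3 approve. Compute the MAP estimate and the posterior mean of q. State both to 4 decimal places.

MAP: 0.3636. Posterior mean: 0.3750.

Posterior: Beta(6+3, 3+12) = Beta(9, 15).
Mode = (9−1)/(9+15−2) = 8/22 = 0.3636.
Mean = 9/(9+15) = 9/24 = 0.3750.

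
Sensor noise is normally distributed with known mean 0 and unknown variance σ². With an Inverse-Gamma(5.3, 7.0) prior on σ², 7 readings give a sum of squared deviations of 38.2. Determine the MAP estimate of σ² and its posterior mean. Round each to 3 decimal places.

Posterior: Inverse-Gamma(shape = 5.3+7/2 = 8.8, scale = 7.0+38.2/2 = 26.1).
Mode = β/(α+1) = 26.1/9.8 = 2.663.
Mean = β/(α−1) = 26.1/7.8 = 3.346.
The posterior is right-skewed, so the mean exceeds the mode.

MAP = 2.663, posterior mean = 3.346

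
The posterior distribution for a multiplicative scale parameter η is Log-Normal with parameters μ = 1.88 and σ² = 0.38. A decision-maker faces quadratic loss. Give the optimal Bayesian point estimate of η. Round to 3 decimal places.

Mode = exp(μ − σ²) = exp(1.50) = 4.482.
Mean = exp(μ + σ²/2) = exp(2.070) = 7.925.
Quadratic loss ⇒ the optimal estimator is the posterior mean.

7.925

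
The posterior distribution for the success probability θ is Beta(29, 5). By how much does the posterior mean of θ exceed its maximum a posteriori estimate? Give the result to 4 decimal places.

Mode = (29−1)/(29+5−2) = 28/32 = 0.8750.
Mean = 29/(29+5) = 29/34 = 0.8529.
Difference = 0.8529 − 0.8750 = -0.0221.
The mean is pulled below the mode by the posterior's left skew.

-0.0221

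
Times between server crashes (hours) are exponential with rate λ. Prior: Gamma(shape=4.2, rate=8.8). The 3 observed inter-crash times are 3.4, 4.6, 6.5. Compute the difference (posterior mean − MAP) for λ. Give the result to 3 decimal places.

Σ times = 14.5. Posterior: Gamma(shape = 4.2+3 = 7.2, rate = 8.8+14.5 = 23.3).
Mode = (α−1)/β = 6.2/23.3 = 0.266.
Mean = α/β = 7.2/23.3 = 0.309.
Difference = 0.309 − 0.266 = 0.043.
Right-skewed posterior ⇒ mode < mean.

0.043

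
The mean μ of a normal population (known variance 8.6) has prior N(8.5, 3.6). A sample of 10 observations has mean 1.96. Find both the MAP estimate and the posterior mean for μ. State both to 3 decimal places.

Posterior for μ is Normal. Precision-weighted mean: (1/3.6·8.5 + 10/8.6·1.96) / (1/3.6 + 10/8.6) = 3.221.
A Normal posterior is symmetric, so mode = mean.

MAP = 3.221, posterior mean = 3.221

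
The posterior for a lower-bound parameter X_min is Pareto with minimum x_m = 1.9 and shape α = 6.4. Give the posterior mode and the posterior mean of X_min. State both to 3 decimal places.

The Pareto density is strictly decreasing on [x_m, ∞), so the mode is x_m = 1.900.
Mean = α·x_m/(α−1) = 6.4·1.9/5.4 = 2.252.
Mean > mode: the posterior has a right tail.

MAP = 1.900, posterior mean = 2.252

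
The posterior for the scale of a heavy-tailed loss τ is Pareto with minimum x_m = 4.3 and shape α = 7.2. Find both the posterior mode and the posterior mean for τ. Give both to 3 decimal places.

The Pareto density is strictly decreasing on [x_m, ∞), so the mode is x_m = 4.300.
Mean = α·x_m/(α−1) = 7.2·4.3/6.2 = 4.994.

MAP = 4.300; posterior mean = 4.994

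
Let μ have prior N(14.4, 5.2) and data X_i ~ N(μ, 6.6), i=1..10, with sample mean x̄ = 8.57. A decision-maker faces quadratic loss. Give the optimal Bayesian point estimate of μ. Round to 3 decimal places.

9.227

Posterior for μ is Normal. Precision-weighted mean: (1/5.2·14.4 + 10/6.6·8.57) / (1/5.2 + 10/6.6) = 9.227.
A Normal posterior is symmetric, so mode = mean.
Quadratic loss ⇒ the optimal estimator is the posterior mean.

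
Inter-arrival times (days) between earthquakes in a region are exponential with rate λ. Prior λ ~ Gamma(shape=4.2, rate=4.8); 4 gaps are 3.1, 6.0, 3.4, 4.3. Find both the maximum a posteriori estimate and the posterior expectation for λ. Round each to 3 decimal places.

λ_MAP = 0.333, E[λ|data] = 0.380

Σ times = 16.8. Posterior: Gamma(shape = 4.2+4 = 8.2, rate = 4.8+16.8 = 21.6).
Mode = (α−1)/β = 7.2/21.6 = 0.333.
Mean = α/β = 8.2/21.6 = 0.380.
Mean > mode: the posterior has a right tail.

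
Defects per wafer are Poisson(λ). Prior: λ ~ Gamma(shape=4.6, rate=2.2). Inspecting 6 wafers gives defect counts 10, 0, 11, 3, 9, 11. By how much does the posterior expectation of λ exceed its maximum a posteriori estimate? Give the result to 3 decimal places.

Σ counts = 44. Posterior: Gamma(shape = 4.6+44 = 48.6, rate = 2.2+6 = 8.2).
Mode = (α−1)/β = 47.6/8.2 = 5.805.
Mean = α/β = 48.6/8.2 = 5.927.
Difference = 5.927 − 5.805 = 0.122.

0.122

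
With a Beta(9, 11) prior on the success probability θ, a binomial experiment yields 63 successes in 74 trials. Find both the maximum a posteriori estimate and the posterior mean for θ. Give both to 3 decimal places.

Posterior: Beta(9+63, 11+11) = Beta(72, 22).
Mode = (72−1)/(72+22−2) = 71/92 = 0.772.
Mean = 72/(72+22) = 72/94 = 0.766.
Mode > mean: the posterior has a left tail.

MAP = 0.772; posterior mean = 0.766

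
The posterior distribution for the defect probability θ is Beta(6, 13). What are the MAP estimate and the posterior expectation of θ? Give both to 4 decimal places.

Mode = (6−1)/(6+13−2) = 5/17 = 0.2941.
Mean = 6/(6+13) = 6/19 = 0.3158.
Right-skewed posterior ⇒ mode < mean.

MAP: 0.2941. Posterior mean: 0.3158.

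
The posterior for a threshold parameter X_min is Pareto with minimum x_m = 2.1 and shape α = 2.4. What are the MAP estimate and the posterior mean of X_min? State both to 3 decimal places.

MAP: 2.100. Posterior mean: 3.600.

The Pareto density is strictly decreasing on [x_m, ∞), so the mode is x_m = 2.100.
Mean = α·x_m/(α−1) = 2.4·2.1/1.4 = 3.600.
Right-skewed posterior ⇒ mode < mean.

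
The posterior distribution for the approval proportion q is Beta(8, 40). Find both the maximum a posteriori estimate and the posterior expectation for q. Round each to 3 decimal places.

Mode = (8−1)/(8+40−2) = 7/46 = 0.152.
Mean = 8/(8+40) = 8/48 = 0.167.

MAP: 0.152. Posterior mean: 0.167.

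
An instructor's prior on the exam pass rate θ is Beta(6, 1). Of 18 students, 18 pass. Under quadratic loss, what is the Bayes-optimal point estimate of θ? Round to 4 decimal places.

0.9600

Posterior: Beta(6+18, 1+0) = Beta(24, 1).
Since β = 1 ≤ 1 and α > 1, the Beta density is monotone increasing on [0,1]; the mode is at 1.
Mean = 24/(24+1) = 0.9600.
Quadratic loss ⇒ the optimal estimator is the posterior mean.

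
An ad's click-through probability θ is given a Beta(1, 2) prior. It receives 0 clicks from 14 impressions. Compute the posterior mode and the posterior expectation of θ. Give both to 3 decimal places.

Posterior: Beta(1+0, 2+14) = Beta(1, 16).
Since α = 1 ≤ 1 and β > 1, the Beta density is monotone decreasing on [0,1]; the mode is at 0.
Mean = 1/(1+16) = 0.059.
Right-skewed posterior ⇒ mode < mean.

posterior mode = 0.000, posterior expectation = 0.059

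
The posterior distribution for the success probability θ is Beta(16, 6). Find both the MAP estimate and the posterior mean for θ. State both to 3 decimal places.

MAP = 0.750; posterior mean = 0.727

Mode = (16−1)/(16+6−2) = 15/20 = 0.750.
Mean = 16/(16+6) = 16/22 = 0.727.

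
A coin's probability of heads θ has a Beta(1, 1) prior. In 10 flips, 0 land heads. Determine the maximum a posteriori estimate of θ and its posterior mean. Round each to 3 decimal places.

Posterior: Beta(1+0, 1+10) = Beta(1, 11).
Since α = 1 ≤ 1 and β > 1, the Beta density is monotone decreasing on [0,1]; the mode is at 0.
Mean = 1/(1+11) = 0.083.

θ_MAP = 0.000, E[θ|data] = 0.083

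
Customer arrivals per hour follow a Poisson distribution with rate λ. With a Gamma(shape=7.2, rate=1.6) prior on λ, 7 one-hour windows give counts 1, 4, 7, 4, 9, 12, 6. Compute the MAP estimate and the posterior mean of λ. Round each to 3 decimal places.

MAP = 5.721, posterior mean = 5.837

Σ counts = 43. Posterior: Gamma(shape = 7.2+43 = 50.2, rate = 1.6+7 = 8.6).
Mode = (α−1)/β = 49.2/8.6 = 5.721.
Mean = α/β = 50.2/8.6 = 5.837.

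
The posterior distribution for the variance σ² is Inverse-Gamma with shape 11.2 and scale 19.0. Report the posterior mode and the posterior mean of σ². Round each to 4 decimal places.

MAP = 1.5574, posterior mean = 1.8627

Mode = β/(α+1) = 19.0/12.2 = 1.5574.
Mean = β/(α−1) = 19.0/10.2 = 1.8627.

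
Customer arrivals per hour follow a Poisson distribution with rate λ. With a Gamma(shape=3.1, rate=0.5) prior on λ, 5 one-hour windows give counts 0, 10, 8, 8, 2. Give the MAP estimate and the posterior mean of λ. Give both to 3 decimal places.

Σ counts = 28. Posterior: Gamma(shape = 3.1+28 = 31.1, rate = 0.5+5 = 5.5).
Mode = (α−1)/β = 30.1/5.5 = 5.473.
Mean = α/β = 31.1/5.5 = 5.655.
The posterior is right-skewed, so the mean exceeds the mode.

MAP estimate = 5.473, posterior mean = 5.655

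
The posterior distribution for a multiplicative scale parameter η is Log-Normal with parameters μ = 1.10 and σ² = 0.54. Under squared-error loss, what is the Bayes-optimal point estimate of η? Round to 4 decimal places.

Mode = exp(μ − σ²) = exp(0.56) = 1.7507.
Mean = exp(μ + σ²/2) = exp(1.370) = 3.9354.
Squared-error loss ⇒ the optimal estimator is the posterior mean.

3.9354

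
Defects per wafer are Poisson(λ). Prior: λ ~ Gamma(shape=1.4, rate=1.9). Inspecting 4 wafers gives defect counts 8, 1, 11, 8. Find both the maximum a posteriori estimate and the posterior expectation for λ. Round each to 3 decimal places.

Σ counts = 28. Posterior: Gamma(shape = 1.4+28 = 29.4, rate = 1.9+4 = 5.9).
Mode = (α−1)/β = 28.4/5.9 = 4.814.
Mean = α/β = 29.4/5.9 = 4.983.
The posterior is right-skewed, so the mean exceeds the mode.

MAP = 4.814, posterior mean = 4.983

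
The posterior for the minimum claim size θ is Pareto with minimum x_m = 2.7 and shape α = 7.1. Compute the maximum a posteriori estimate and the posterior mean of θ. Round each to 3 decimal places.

maximum a posteriori estimate = 2.700, posterior mean = 3.143

The Pareto density is strictly decreasing on [x_m, ∞), so the mode is x_m = 2.700.
Mean = α·x_m/(α−1) = 7.1·2.7/6.1 = 3.143.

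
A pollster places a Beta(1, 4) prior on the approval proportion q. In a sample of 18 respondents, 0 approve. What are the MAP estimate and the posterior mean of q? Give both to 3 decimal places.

Posterior: Beta(1+0, 4+18) = Beta(1, 22).
Since α = 1 ≤ 1 and β > 1, the Beta density is monotone decreasing on [0,1]; the mode is at 0.
Mean = 1/(1+22) = 0.043.

MAP = 0.000, posterior mean = 0.043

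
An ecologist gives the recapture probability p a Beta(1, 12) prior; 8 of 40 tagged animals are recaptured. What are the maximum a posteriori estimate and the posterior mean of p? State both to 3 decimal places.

p_MAP = 0.157, E[p|data] = 0.170

Posterior: Beta(1+8, 12+32) = Beta(9, 44).
Mode = (9−1)/(9+44−2) = 8/51 = 0.157.
Mean = 9/(9+44) = 9/53 = 0.170.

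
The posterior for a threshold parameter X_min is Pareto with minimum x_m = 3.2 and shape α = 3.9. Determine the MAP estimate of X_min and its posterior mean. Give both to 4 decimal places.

The Pareto density is strictly decreasing on [x_m, ∞), so the mode is x_m = 3.2000.
Mean = α·x_m/(α−1) = 3.9·3.2/2.9 = 4.3034.

MAP estimate = 3.2000, posterior mean = 4.3034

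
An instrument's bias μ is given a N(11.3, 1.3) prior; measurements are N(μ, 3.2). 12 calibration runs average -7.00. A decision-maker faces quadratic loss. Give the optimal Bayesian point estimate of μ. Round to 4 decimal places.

Posterior for μ is Normal. Precision-weighted mean: (1/1.3·11.3 + 12/3.2·-7.00) / (1/1.3 + 12/3.2) = -3.8851.
A Normal posterior is symmetric, so mode = mean.
Quadratic loss ⇒ the optimal estimator is the posterior mean.

-3.8851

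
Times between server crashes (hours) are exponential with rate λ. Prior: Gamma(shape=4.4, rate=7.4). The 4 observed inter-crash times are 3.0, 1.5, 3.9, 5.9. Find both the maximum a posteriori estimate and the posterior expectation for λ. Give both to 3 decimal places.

λ_MAP = 0.341, E[λ|data] = 0.387

Σ times = 14.3. Posterior: Gamma(shape = 4.4+4 = 8.4, rate = 7.4+14.3 = 21.7).
Mode = (α−1)/β = 7.4/21.7 = 0.341.
Mean = α/β = 8.4/21.7 = 0.387.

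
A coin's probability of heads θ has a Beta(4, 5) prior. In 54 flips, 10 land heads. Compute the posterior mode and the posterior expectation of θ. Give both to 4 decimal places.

MAP = 0.2131; posterior mean = 0.2222

Posterior: Beta(4+10, 5+44) = Beta(14, 49).
Mode = (14−1)/(14+49−2) = 13/61 = 0.2131.
Mean = 14/(14+49) = 14/63 = 0.2222.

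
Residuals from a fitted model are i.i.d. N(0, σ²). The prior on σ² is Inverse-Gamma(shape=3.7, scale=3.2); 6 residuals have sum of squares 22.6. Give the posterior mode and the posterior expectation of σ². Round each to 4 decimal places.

σ²_MAP = 1.8831, E[σ²|data] = 2.5439

Posterior: Inverse-Gamma(shape = 3.7+6/2 = 6.7, scale = 3.2+22.6/2 = 14.5).
Mode = β/(α+1) = 14.5/7.7 = 1.8831.
Mean = β/(α−1) = 14.5/5.7 = 2.5439.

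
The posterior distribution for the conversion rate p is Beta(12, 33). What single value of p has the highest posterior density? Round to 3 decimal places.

0.256

Mode = (12−1)/(12+33−2) = 11/43 = 0.256.
Mean = 12/(12+33) = 12/45 = 0.267.
This is the posterior mode — the MAP estimate.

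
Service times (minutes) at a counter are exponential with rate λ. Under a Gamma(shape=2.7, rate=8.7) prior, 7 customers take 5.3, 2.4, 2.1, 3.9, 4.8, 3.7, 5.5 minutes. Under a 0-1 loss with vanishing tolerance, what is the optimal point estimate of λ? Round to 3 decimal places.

0.239

Σ times = 27.7. Posterior: Gamma(shape = 2.7+7 = 9.7, rate = 8.7+27.7 = 36.4).
Mode = (α−1)/β = 8.7/36.4 = 0.239.
Mean = α/β = 9.7/36.4 = 0.266.
This is the posterior mode — the MAP estimate.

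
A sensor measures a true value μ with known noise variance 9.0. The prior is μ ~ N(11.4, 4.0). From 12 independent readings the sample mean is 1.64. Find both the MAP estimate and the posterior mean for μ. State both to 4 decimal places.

Posterior for μ is Normal. Precision-weighted mean: (1/4.0·11.4 + 12/9.0·1.64) / (1/4.0 + 12/9.0) = 3.1811.
A Normal posterior is symmetric, so mode = mean.

μ_MAP = 3.1811, E[μ|data] = 3.1811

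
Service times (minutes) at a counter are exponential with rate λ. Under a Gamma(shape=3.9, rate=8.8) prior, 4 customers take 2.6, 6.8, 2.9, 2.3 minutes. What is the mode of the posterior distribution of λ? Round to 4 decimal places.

0.2949

Σ times = 14.6. Posterior: Gamma(shape = 3.9+4 = 7.9, rate = 8.8+14.6 = 23.4).
Mode = (α−1)/β = 6.9/23.4 = 0.2949.
Mean = α/β = 7.9/23.4 = 0.3376.
This is the posterior mode — the MAP estimate.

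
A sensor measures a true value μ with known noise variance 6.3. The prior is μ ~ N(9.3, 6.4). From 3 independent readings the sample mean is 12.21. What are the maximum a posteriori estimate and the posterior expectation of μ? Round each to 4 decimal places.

MAP = 11.4911, posterior mean = 11.4911

Posterior for μ is Normal. Precision-weighted mean: (1/6.4·9.3 + 3/6.3·12.21) / (1/6.4 + 3/6.3) = 11.4911.
A Normal posterior is symmetric, so mode = mean.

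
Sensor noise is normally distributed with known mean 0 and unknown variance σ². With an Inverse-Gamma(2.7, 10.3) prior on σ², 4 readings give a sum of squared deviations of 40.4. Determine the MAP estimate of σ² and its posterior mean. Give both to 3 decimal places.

MAP = 5.351; posterior mean = 8.243

Posterior: Inverse-Gamma(shape = 2.7+4/2 = 4.7, scale = 10.3+40.4/2 = 30.5).
Mode = β/(α+1) = 30.5/5.7 = 5.351.
Mean = β/(α−1) = 30.5/3.7 = 8.243.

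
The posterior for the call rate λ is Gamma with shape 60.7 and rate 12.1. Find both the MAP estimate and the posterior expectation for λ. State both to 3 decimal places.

MAP = 4.934; posterior mean = 5.017

Mode = (α−1)/β = 59.7/12.1 = 4.934.
Mean = α/β = 60.7/12.1 = 5.017.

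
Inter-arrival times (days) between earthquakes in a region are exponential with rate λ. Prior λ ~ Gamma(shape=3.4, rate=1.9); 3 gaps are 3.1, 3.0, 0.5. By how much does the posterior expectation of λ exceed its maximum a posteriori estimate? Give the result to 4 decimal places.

0.1176

Σ times = 6.6. Posterior: Gamma(shape = 3.4+3 = 6.4, rate = 1.9+6.6 = 8.5).
Mode = (α−1)/β = 5.4/8.5 = 0.6353.
Mean = α/β = 6.4/8.5 = 0.7529.
Difference = 0.7529 − 0.6353 = 0.1176.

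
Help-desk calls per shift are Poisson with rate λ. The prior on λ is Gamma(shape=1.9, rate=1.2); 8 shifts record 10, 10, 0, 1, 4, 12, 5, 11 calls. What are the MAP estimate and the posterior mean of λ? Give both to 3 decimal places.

Σ counts = 53. Posterior: Gamma(shape = 1.9+53 = 54.9, rate = 1.2+8 = 9.2).
Mode = (α−1)/β = 53.9/9.2 = 5.859.
Mean = α/β = 54.9/9.2 = 5.967.

MAP = 5.859; posterior mean = 5.967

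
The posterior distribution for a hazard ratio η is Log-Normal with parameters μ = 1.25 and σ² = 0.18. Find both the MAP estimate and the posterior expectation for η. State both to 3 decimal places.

Mode = exp(μ − σ²) = exp(1.07) = 2.915.
Mean = exp(μ + σ²/2) = exp(1.340) = 3.819.

η_MAP = 2.915, E[η|data] = 3.819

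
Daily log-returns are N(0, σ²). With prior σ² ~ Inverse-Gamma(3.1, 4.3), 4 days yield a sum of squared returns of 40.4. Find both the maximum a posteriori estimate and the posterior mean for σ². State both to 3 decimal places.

MAP: 4.016. Posterior mean: 5.976.

Posterior: Inverse-Gamma(shape = 3.1+4/2 = 5.1, scale = 4.3+40.4/2 = 24.5).
Mode = β/(α+1) = 24.5/6.1 = 4.016.
Mean = β/(α−1) = 24.5/4.1 = 5.976.
The posterior is right-skewed, so the mean exceeds the mode.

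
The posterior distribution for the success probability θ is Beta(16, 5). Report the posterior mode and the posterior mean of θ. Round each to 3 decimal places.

MAP = 0.789; posterior mean = 0.762

Mode = (16−1)/(16+5−2) = 15/19 = 0.789.
Mean = 16/(16+5) = 16/21 = 0.762.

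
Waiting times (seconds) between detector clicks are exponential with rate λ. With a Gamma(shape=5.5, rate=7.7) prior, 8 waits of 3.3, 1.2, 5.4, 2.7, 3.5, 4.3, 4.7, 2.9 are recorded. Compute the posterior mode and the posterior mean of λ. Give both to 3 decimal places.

Σ times = 28.0. Posterior: Gamma(shape = 5.5+8 = 13.5, rate = 7.7+28.0 = 35.7).
Mode = (α−1)/β = 12.5/35.7 = 0.350.
Mean = α/β = 13.5/35.7 = 0.378.

λ_MAP = 0.350, E[λ|data] = 0.378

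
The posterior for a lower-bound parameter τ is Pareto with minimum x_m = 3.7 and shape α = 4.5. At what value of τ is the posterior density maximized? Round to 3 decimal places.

The Pareto density is strictly decreasing on [x_m, ∞), so the mode is x_m = 3.700.
Mean = α·x_m/(α−1) = 4.5·3.7/3.5 = 4.757.
This is the posterior mode — the MAP estimate.

3.700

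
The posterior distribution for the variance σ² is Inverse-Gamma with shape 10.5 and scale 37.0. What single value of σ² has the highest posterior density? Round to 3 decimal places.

3.217

Mode = β/(α+1) = 37.0/11.5 = 3.217.
Mean = β/(α−1) = 37.0/9.5 = 3.895.
This is the posterior mode — the MAP estimate.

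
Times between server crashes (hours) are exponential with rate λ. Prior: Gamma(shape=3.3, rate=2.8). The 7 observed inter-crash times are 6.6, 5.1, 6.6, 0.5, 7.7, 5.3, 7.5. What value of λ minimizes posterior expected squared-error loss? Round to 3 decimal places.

0.245

Σ times = 39.3. Posterior: Gamma(shape = 3.3+7 = 10.3, rate = 2.8+39.3 = 42.1).
Mode = (α−1)/β = 9.3/42.1 = 0.221.
Mean = α/β = 10.3/42.1 = 0.245.
Squared-error loss ⇒ the optimal estimator is the posterior mean.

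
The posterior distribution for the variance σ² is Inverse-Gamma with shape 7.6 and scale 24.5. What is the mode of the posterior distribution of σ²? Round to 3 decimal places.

2.849

Mode = β/(α+1) = 24.5/8.6 = 2.849.
Mean = β/(α−1) = 24.5/6.6 = 3.712.
This is the posterior mode — the MAP estimate.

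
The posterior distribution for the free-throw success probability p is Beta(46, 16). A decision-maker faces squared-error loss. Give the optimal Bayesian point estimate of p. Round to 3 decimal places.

Mode = (46−1)/(46+16−2) = 45/60 = 0.750.
Mean = 46/(46+16) = 46/62 = 0.742.
Squared-error loss ⇒ the optimal estimator is the posterior mean.

0.742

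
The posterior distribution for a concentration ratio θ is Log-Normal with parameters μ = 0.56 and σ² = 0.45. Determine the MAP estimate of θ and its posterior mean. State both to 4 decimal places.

MAP = 1.1163; posterior mean = 2.1924

Mode = exp(μ − σ²) = exp(0.11) = 1.1163.
Mean = exp(μ + σ²/2) = exp(0.785) = 2.1924.
The posterior is right-skewed, so the mean exceeds the mode.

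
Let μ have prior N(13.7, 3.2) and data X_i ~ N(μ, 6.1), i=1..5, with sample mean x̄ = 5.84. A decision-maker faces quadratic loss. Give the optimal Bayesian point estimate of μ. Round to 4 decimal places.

Posterior for μ is Normal. Precision-weighted mean: (1/3.2·13.7 + 5/6.1·5.84) / (1/3.2 + 5/6.1) = 8.0095.
A Normal posterior is symmetric, so mode = mean.
Quadratic loss ⇒ the optimal estimator is the posterior mean.

8.0095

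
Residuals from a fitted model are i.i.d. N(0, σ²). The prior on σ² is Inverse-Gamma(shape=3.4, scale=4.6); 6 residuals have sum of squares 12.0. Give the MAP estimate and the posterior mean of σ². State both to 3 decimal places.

MAP = 1.432; posterior mean = 1.963

Posterior: Inverse-Gamma(shape = 3.4+6/2 = 6.4, scale = 4.6+12.0/2 = 10.6).
Mode = β/(α+1) = 10.6/7.4 = 1.432.
Mean = β/(α−1) = 10.6/5.4 = 1.963.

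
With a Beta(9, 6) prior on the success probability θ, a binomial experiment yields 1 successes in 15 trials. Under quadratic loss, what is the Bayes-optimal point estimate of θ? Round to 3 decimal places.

0.333

Posterior: Beta(9+1, 6+14) = Beta(10, 20).
Mode = (10−1)/(10+20−2) = 9/28 = 0.321.
Mean = 10/(10+20) = 10/30 = 0.333.
Quadratic loss ⇒ the optimal estimator is the posterior mean.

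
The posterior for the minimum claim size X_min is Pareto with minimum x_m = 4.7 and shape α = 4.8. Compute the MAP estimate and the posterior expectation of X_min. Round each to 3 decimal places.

The Pareto density is strictly decreasing on [x_m, ∞), so the mode is x_m = 4.700.
Mean = α·x_m/(α−1) = 4.8·4.7/3.8 = 5.937.
Right-skewed posterior ⇒ mode < mean.

X_min_MAP = 4.700, E[X_min|data] = 5.937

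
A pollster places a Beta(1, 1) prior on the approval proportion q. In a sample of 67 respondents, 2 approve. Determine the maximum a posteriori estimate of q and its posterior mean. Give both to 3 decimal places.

Posterior: Beta(1+2, 1+65) = Beta(3, 66).
Mode = (3−1)/(3+66−2) = 2/67 = 0.030.
With a flat prior the MAP equals the MLE, 2/67.
Mean = 3/(3+66) = 3/69 = 0.043.
Right-skewed posterior ⇒ mode < mean.

MAP = 0.030, posterior mean = 0.043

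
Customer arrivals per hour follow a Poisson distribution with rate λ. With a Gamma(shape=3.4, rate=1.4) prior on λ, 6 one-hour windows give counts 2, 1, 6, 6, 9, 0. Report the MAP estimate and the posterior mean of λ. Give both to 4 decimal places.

λ_MAP = 3.5676, E[λ|data] = 3.7027

Σ counts = 24. Posterior: Gamma(shape = 3.4+24 = 27.4, rate = 1.4+6 = 7.4).
Mode = (α−1)/β = 26.4/7.4 = 3.5676.
Mean = α/β = 27.4/7.4 = 3.7027.
The mean is pulled above the mode by the posterior's right skew.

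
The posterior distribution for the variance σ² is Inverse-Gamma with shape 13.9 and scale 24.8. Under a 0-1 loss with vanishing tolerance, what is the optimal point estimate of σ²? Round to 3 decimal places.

Mode = β/(α+1) = 24.8/14.9 = 1.664.
Mean = β/(α−1) = 24.8/12.9 = 1.922.
This is the posterior mode — the MAP estimate.

1.664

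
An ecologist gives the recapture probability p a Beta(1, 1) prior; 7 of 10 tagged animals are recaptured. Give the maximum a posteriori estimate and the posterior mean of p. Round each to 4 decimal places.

maximum a posteriori estimate = 0.7000, posterior mean = 0.6667

Posterior: Beta(1+7, 1+3) = Beta(8, 4).
Mode = (8−1)/(8+4−2) = 7/10 = 0.7000.
Mean = 8/(8+4) = 8/12 = 0.6667.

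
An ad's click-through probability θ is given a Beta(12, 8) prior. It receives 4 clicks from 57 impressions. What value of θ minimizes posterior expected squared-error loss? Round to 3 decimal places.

Posterior: Beta(12+4, 8+53) = Beta(16, 61).
Mode = (16−1)/(16+61−2) = 15/75 = 0.200.
Mean = 16/(16+61) = 16/77 = 0.208.
Squared-error loss ⇒ the optimal estimator is the posterior mean.

0.208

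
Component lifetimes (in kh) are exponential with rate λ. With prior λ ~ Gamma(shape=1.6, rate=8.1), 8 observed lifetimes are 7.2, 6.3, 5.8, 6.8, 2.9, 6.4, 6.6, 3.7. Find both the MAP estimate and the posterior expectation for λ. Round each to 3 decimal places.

MAP estimate = 0.160, posterior expectation = 0.178

Σ times = 45.7. Posterior: Gamma(shape = 1.6+8 = 9.6, rate = 8.1+45.7 = 53.8).
Mode = (α−1)/β = 8.6/53.8 = 0.160.
Mean = α/β = 9.6/53.8 = 0.178.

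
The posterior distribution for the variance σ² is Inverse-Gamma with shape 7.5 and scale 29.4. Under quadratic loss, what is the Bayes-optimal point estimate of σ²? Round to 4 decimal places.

4.5231

Mode = β/(α+1) = 29.4/8.5 = 3.4588.
Mean = β/(α−1) = 29.4/6.5 = 4.5231.
Quadratic loss ⇒ the optimal estimator is the posterior mean.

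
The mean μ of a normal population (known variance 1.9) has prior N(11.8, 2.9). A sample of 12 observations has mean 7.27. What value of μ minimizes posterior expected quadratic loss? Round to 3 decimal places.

7.505

Posterior for μ is Normal. Precision-weighted mean: (1/2.9·11.8 + 12/1.9·7.27) / (1/2.9 + 12/1.9) = 7.505.
A Normal posterior is symmetric, so mode = mean.
Quadratic loss ⇒ the optimal estimator is the posterior mean.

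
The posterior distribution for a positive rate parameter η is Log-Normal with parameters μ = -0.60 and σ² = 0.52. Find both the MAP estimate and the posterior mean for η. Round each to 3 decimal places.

MAP: 0.326. Posterior mean: 0.712.

Mode = exp(μ − σ²) = exp(-1.12) = 0.326.
Mean = exp(μ + σ²/2) = exp(-0.340) = 0.712.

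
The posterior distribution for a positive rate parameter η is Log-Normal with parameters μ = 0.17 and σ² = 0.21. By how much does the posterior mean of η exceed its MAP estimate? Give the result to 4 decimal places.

0.3557

Mode = exp(μ − σ²) = exp(-0.04) = 0.9608.
Mean = exp(μ + σ²/2) = exp(0.275) = 1.3165.
Difference = 1.3165 − 0.9608 = 0.3557.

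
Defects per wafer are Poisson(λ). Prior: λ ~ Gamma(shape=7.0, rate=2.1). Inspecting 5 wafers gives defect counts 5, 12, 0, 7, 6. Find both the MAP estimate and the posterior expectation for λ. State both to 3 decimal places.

MAP = 5.070; posterior mean = 5.211

Σ counts = 30. Posterior: Gamma(shape = 7.0+30 = 37.0, rate = 2.1+5 = 7.1).
Mode = (α−1)/β = 36.0/7.1 = 5.070.
Mean = α/β = 37.0/7.1 = 5.211.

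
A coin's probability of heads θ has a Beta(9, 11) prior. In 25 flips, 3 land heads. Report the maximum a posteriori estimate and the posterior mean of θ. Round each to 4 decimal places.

maximum a posteriori estimate = 0.2558, posterior mean = 0.2667

Posterior: Beta(9+3, 11+22) = Beta(12, 33).
Mode = (12−1)/(12+33−2) = 11/43 = 0.2558.
Mean = 12/(12+33) = 12/45 = 0.2667.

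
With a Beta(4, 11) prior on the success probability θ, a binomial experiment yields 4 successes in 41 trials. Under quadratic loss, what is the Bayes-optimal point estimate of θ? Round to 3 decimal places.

0.143

Posterior: Beta(4+4, 11+37) = Beta(8, 48).
Mode = (8−1)/(8+48−2) = 7/54 = 0.130.
Mean = 8/(8+48) = 8/56 = 0.143.
Quadratic loss ⇒ the optimal estimator is the posterior mean.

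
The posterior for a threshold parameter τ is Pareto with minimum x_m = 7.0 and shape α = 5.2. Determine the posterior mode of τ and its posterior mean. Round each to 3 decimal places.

τ_MAP = 7.000, E[τ|data] = 8.667

The Pareto density is strictly decreasing on [x_m, ∞), so the mode is x_m = 7.000.
Mean = α·x_m/(α−1) = 5.2·7.0/4.2 = 8.667.
The mean is pulled above the mode by the posterior's right skew.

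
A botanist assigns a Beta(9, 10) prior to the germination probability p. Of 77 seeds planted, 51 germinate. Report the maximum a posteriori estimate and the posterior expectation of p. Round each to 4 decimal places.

Posterior: Beta(9+51, 10+26) = Beta(60, 36).
Mode = (60−1)/(60+36−2) = 59/94 = 0.6277.
Mean = 60/(60+36) = 60/96 = 0.6250.

MAP = 0.6277; posterior mean = 0.6250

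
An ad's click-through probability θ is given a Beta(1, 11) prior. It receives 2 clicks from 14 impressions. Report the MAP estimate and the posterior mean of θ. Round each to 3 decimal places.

MAP = 0.083, posterior mean = 0.115

Posterior: Beta(1+2, 11+12) = Beta(3, 23).
Mode = (3−1)/(3+23−2) = 2/24 = 0.083.
Mean = 3/(3+23) = 3/26 = 0.115.
The posterior is right-skewed, so the mean exceeds the mode.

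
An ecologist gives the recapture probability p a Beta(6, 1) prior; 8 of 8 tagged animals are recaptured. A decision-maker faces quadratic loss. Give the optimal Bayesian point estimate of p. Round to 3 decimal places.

Posterior: Beta(6+8, 1+0) = Beta(14, 1).
Since β = 1 ≤ 1 and α > 1, the Beta density is monotone increasing on [0,1]; the mode is at 1.
Mean = 14/(14+1) = 0.933.
Quadratic loss ⇒ the optimal estimator is the posterior mean.

0.933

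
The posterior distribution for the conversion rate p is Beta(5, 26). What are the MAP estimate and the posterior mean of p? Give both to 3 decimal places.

MAP: 0.138. Posterior mean: 0.161.

Mode = (5−1)/(5+26−2) = 4/29 = 0.138.
Mean = 5/(5+26) = 5/31 = 0.161.
The posterior is right-skewed, so the mean exceeds the mode.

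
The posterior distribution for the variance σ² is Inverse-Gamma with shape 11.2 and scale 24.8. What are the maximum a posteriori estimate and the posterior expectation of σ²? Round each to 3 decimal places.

MAP = 2.033; posterior mean = 2.431

Mode = β/(α+1) = 24.8/12.2 = 2.033.
Mean = β/(α−1) = 24.8/10.2 = 2.431.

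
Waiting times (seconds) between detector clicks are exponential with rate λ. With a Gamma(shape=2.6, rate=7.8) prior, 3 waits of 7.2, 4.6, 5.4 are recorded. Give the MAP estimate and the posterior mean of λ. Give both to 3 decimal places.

MAP = 0.184; posterior mean = 0.224

Σ times = 17.2. Posterior: Gamma(shape = 2.6+3 = 5.6, rate = 7.8+17.2 = 25.0).
Mode = (α−1)/β = 4.6/25.0 = 0.184.
Mean = α/β = 5.6/25.0 = 0.224.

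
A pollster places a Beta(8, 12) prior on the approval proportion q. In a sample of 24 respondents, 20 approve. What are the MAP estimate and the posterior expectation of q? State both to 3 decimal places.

q_MAP = 0.643, E[q|data] = 0.636

Posterior: Beta(8+20, 12+4) = Beta(28, 16).
Mode = (28−1)/(28+16−2) = 27/42 = 0.643.
Mean = 28/(28+16) = 28/44 = 0.636.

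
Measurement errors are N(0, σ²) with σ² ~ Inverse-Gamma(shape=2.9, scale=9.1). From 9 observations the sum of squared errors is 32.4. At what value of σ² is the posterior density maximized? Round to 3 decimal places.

3.012

Posterior: Inverse-Gamma(shape = 2.9+9/2 = 7.4, scale = 9.1+32.4/2 = 25.3).
Mode = β/(α+1) = 25.3/8.4 = 3.012.
Mean = β/(α−1) = 25.3/6.4 = 3.953.
This is the posterior mode — the MAP estimate.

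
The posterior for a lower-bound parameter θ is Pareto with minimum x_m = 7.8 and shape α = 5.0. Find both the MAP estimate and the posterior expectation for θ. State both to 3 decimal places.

The Pareto density is strictly decreasing on [x_m, ∞), so the mode is x_m = 7.800.
Mean = α·x_m/(α−1) = 5.0·7.8/4.0 = 9.750.

MAP: 7.800. Posterior mean: 9.750.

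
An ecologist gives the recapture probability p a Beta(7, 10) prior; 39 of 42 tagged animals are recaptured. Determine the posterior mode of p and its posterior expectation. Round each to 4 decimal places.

MAP = 0.7895, posterior mean = 0.7797

Posterior: Beta(7+39, 10+3) = Beta(46, 13).
Mode = (46−1)/(46+13−2) = 45/57 = 0.7895.
Mean = 46/(46+13) = 46/59 = 0.7797.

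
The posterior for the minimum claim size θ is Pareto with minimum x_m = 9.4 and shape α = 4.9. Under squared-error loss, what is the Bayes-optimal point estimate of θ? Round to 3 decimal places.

The Pareto density is strictly decreasing on [x_m, ∞), so the mode is x_m = 9.400.
Mean = α·x_m/(α−1) = 4.9·9.4/3.9 = 11.810.
Squared-error loss ⇒ the optimal estimator is the posterior mean.

11.810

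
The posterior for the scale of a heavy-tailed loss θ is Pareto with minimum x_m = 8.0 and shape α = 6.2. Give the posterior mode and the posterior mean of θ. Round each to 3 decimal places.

MAP: 8.000. Posterior mean: 9.538.

The Pareto density is strictly decreasing on [x_m, ∞), so the mode is x_m = 8.000.
Mean = α·x_m/(α−1) = 6.2·8.0/5.2 = 9.538.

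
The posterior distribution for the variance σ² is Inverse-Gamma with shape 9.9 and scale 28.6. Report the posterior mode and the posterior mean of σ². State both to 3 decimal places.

Mode = β/(α+1) = 28.6/10.9 = 2.624.
Mean = β/(α−1) = 28.6/8.9 = 3.213.
Right-skewed posterior ⇒ mode < mean.

posterior mode = 2.624, posterior mean = 3.213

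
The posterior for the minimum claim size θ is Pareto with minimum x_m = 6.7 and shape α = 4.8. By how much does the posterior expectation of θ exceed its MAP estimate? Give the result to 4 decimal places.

The Pareto density is strictly decreasing on [x_m, ∞), so the mode is x_m = 6.7000.
Mean = α·x_m/(α−1) = 4.8·6.7/3.8 = 8.4632.
Difference = 8.4632 − 6.7000 = 1.7632.

1.7632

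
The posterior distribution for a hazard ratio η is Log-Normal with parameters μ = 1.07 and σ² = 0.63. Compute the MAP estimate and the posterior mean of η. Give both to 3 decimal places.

Mode = exp(μ − σ²) = exp(0.44) = 1.553.
Mean = exp(μ + σ²/2) = exp(1.385) = 3.995.
Right-skewed posterior ⇒ mode < mean.

MAP = 1.553, posterior mean = 3.995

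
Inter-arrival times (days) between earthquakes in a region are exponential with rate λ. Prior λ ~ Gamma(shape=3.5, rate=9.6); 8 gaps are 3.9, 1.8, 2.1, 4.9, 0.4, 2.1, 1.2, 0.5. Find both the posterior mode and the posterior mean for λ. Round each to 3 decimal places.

Σ times = 16.9. Posterior: Gamma(shape = 3.5+8 = 11.5, rate = 9.6+16.9 = 26.5).
Mode = (α−1)/β = 10.5/26.5 = 0.396.
Mean = α/β = 11.5/26.5 = 0.434.
The posterior is right-skewed, so the mean exceeds the mode.

λ_MAP = 0.396, E[λ|data] = 0.434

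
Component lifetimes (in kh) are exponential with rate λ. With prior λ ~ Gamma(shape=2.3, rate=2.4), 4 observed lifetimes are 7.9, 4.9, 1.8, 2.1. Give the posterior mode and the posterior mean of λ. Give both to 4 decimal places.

Σ times = 16.7. Posterior: Gamma(shape = 2.3+4 = 6.3, rate = 2.4+16.7 = 19.1).
Mode = (α−1)/β = 5.3/19.1 = 0.2775.
Mean = α/β = 6.3/19.1 = 0.3298.
Mean > mode: the posterior has a right tail.

posterior mode = 0.2775, posterior mean = 0.3298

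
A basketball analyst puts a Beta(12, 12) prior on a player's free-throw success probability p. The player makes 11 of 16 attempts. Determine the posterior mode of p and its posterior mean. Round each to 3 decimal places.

Posterior: Beta(12+11, 12+5) = Beta(23, 17).
Mode = (23−1)/(23+17−2) = 22/38 = 0.579.
Mean = 23/(23+17) = 23/40 = 0.575.
The posterior is left-skewed, so the mode exceeds the mean.

MAP: 0.579. Posterior mean: 0.575.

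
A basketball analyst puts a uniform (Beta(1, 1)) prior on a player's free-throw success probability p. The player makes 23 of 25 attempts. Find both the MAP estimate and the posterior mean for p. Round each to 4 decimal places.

MAP = 0.9200, posterior mean = 0.8889

Posterior: Beta(1+23, 1+2) = Beta(24, 3).
Mode = (24−1)/(24+3−2) = 23/25 = 0.9200.
Mean = 24/(24+3) = 24/27 = 0.8889.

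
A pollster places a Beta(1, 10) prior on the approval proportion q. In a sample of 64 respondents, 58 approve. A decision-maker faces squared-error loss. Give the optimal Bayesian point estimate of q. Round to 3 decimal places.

Posterior: Beta(1+58, 10+6) = Beta(59, 16).
Mode = (59−1)/(59+16−2) = 58/73 = 0.795.
Mean = 59/(59+16) = 59/75 = 0.787.
Squared-error loss ⇒ the optimal estimator is the posterior mean.

0.787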